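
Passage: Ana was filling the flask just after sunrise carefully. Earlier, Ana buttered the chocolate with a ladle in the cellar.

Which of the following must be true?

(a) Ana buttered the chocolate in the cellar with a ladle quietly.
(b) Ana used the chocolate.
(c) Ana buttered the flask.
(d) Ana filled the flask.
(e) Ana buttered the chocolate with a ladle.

(a) Not entailed — 'quietly' adds information not in the original event.
(b) Not entailed — the chocolate is the patient, not an instrument — Ana used a ladle.
(c) Not entailed — Ana buttered the chocolate, not the flask; the flask belongs to the filling event.
(d) Not entailed — 'was filling' is progressive on an accomplishment; it does not entail the completed 'filled'.
(e) Entailed — the original entails any weakening of itself; this just drops 'in the cellar'.

(e)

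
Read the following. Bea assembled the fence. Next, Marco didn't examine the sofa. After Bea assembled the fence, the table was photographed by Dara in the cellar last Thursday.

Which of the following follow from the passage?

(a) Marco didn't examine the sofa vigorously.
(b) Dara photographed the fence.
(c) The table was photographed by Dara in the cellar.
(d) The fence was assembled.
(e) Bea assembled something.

(a) Entailed — under negation, adding a further restriction is entailed: if no such examining event occurred, none occurred vigorously either.
(b) Not entailed — Dara photographed the table, not the fence; the fence belongs to the assembling event.
(c) Entailed — every conjunct here is already in the original photographing event.
(d) Entailed — this follows by dropping conjuncts from the assembling event's description.
(e) Entailed — every conjunct here is already in the original assembling event.

(a), (c), (d), (e)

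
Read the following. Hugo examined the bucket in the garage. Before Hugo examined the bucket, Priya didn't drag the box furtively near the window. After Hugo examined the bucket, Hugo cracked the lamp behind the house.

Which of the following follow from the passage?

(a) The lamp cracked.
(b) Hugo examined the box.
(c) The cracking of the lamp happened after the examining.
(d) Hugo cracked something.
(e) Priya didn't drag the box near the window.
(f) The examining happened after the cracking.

(a), (c), (d)

(a) Entailed — 'Hugo cracked the lamp' is causative; it entails the inchoative 'the lamp cracked'.
(b) Not entailed — Hugo examined the bucket, not the box; the box belongs to the dragging event.
(c) Entailed — the narrative places the examining before the cracking.
(d) Entailed — dropping 'behind the house' and generalizing the patient leaves a sub-description the original still satisfies.
(e) Not entailed — dropping 'furtively' under negation is not valid — the original leaves open that Priya dragged the box some other way.
(f) Not entailed — the narrative places the examining before the cracking, not after.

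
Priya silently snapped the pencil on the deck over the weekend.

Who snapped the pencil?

'Priya' marks the agent of the snapping event.

Priya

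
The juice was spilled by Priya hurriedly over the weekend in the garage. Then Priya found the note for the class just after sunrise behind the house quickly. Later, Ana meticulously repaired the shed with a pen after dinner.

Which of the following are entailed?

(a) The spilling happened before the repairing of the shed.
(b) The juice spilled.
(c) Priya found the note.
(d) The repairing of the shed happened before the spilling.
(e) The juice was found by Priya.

(a) Entailed — the narrative places the spilling before the repairing.
(b) Entailed — 'Priya spilled the juice' is causative; it entails the inchoative 'the juice spilled'.
(c) Entailed — the original entails any weakening of itself; this just drops 'quickly', 'for the class', 'behind the house', 'just after sunrise'.
(d) Not entailed — the narrative places the spilling before the repairing, not after.
(e) Not entailed — Priya found the note, not the juice; the juice belongs to the spilling event.

(a), (b), (c)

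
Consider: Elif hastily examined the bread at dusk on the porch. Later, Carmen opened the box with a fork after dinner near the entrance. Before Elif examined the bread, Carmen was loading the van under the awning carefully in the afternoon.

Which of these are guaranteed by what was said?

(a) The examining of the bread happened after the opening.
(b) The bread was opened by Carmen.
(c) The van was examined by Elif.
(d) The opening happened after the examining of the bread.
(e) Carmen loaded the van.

(a) Not entailed — the narrative places the examining before the opening, not after.
(b) Not entailed — Carmen opened the box, not the bread; the bread belongs to the examining event.
(c) Not entailed — Elif examined the bread, not the van; the van belongs to the loading event.
(d) Entailed — the narrative places the examining before the opening.
(e) Not entailed — 'was loading' is progressive on an accomplishment; it does not entail the completed 'loaded'.

(d)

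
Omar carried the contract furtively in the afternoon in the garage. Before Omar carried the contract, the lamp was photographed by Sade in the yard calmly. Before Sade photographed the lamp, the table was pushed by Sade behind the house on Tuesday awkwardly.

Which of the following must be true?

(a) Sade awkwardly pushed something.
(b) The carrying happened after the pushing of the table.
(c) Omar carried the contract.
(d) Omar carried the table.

(a), (b), (c)

(a) Entailed — this follows by dropping conjuncts from the pushing event's description.
(b) Entailed — the narrative places the pushing before the carrying.
(c) Entailed — every conjunct here is already in the original carrying event.
(d) Not entailed — Omar carried the contract, not the table; the table belongs to the pushing event.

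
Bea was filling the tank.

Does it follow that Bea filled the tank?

'was filling' is progressive; for an accomplishment like 'fill the tank', it doesn't entail completion.

no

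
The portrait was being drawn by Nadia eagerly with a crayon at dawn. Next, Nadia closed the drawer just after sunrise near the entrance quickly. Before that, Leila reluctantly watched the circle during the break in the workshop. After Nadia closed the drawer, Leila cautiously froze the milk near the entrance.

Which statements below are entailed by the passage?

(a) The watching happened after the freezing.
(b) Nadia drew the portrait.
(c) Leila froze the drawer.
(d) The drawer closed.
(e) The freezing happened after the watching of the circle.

(a) Not entailed — the narrative places the watching before the freezing, not after.
(b) Not entailed — 'was drawing' is progressive on an accomplishment; it does not entail the completed 'drew'.
(c) Not entailed — Leila froze the milk, not the drawer; the drawer belongs to the closing event.
(d) Entailed — 'Nadia closed the drawer' is causative; it entails the inchoative 'the drawer closed'.
(e) Entailed — the narrative places the watching before the freezing.

(d), (e)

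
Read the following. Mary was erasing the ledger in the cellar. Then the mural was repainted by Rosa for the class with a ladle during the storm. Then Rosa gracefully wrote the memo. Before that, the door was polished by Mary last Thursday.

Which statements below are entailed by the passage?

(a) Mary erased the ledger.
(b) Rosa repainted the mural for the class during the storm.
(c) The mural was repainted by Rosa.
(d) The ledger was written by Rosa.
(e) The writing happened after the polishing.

(a) Not entailed — 'was erasing' is progressive on an accomplishment; it does not entail the completed 'erased'.
(b) Entailed — dropping 'with a ladle' leaves a sub-description the original still satisfies.
(c) Entailed — every conjunct here is already in the original repainting event.
(d) Not entailed — Rosa wrote the memo, not the ledger; the ledger belongs to the erasing event.
(e) Entailed — the narrative places the polishing before the writing.

(b), (c), (e)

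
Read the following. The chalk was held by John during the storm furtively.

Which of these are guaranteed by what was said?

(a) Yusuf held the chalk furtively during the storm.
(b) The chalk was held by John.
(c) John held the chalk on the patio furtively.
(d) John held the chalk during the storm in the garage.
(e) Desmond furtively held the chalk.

(b)

(a) Not entailed — the passage has John holding the chalk, not Yusuf.
(b) Entailed — the original entails any weakening of itself; this just drops 'during the storm', 'furtively'.
(c) Not entailed — 'on the patio' adds information not in the original event.
(d) Not entailed — 'in the garage' adds information not in the original event.
(e) Not entailed — the passage has John holding the chalk, not Desmond.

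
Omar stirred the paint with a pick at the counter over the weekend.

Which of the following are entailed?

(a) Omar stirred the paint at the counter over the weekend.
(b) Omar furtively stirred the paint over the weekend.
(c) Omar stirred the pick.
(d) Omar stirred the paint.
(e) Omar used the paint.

(a) Entailed — every conjunct here is already in the original stirring event.
(b) Not entailed — 'furtively' adds information not in the original event.
(c) Not entailed — the pick is the instrument, not what was stirred.
(d) Entailed — the original entails any weakening of itself; this just drops 'over the weekend', 'with a pick', 'at the counter'.
(e) Not entailed — the paint is the patient, not an instrument — Omar used a pick.

(a), (d)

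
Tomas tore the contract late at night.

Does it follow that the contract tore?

yes

'Tomas tore the contract' is the causative; it entails the inchoative 'the contract tore'.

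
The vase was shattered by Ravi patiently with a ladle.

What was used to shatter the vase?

a ladle

'with a ladle' marks the instrument of the shattering event.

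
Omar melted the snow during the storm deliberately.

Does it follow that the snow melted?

yes

'Omar melted the snow' is the causative; it entails the inchoative 'the snow melted'.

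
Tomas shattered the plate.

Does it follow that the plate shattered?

yes

'Tomas shattered the plate' is the causative; it entails the inchoative 'the plate shattered'.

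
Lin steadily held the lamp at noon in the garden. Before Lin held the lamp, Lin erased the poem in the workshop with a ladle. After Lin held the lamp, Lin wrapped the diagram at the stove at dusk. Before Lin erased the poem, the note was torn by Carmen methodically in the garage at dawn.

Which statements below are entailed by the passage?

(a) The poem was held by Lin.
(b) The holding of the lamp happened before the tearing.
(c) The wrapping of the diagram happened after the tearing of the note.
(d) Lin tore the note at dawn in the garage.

(a) Not entailed — Lin held the lamp, not the poem; the poem belongs to the erasing event.
(b) Not entailed — the narrative places the tearing before the holding, not after.
(c) Entailed — the narrative places the tearing before the wrapping.
(d) Not entailed — the passage has Carmen tearing the note, not Lin.

(c)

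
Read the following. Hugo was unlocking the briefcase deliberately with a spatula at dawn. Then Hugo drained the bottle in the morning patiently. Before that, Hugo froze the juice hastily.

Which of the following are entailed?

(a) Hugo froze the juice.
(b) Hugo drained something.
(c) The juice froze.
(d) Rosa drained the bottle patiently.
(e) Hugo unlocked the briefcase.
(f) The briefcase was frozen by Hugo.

(a) Entailed — every conjunct here is already in the original freezing event.
(b) Entailed — the original entails any weakening of itself; this just drops 'patiently', 'in the morning' and generalizes the patient.
(c) Entailed — 'Hugo froze the juice' is causative; it entails the inchoative 'the juice froze'.
(d) Not entailed — the passage has Hugo draining the bottle, not Rosa.
(e) Not entailed — 'was unlocking' is progressive on an accomplishment; it does not entail the completed 'unlocked'.
(f) Not entailed — Hugo froze the juice, not the briefcase; the briefcase belongs to the unlocking event.

(a), (b), (c)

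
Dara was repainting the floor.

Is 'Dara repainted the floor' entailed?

no

'was repainting' is progressive; for an accomplishment like 'repaint the floor', it doesn't entail completion.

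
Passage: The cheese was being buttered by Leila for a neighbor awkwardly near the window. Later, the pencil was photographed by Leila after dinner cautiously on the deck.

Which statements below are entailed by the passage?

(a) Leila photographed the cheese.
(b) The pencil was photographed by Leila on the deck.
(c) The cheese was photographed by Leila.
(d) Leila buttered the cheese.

(b)

(a) Not entailed — Leila photographed the pencil, not the cheese; the cheese belongs to the buttering event.
(b) Entailed — this follows by dropping conjuncts from the photographing event's description.
(c) Not entailed — Leila photographed the pencil, not the cheese; the cheese belongs to the buttering event.
(d) Not entailed — 'was buttering' is progressive on an accomplishment; it does not entail the completed 'buttered'.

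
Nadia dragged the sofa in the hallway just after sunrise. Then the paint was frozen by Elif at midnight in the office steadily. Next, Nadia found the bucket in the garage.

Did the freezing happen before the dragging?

The narrative orders the dragging before the freezing.

no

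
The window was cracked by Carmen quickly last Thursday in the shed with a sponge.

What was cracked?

'the window' marks the patient of the cracking event.

the window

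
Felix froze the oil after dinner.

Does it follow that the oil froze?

yes

'Felix froze the oil' is the causative; it entails the inchoative 'the oil froze'.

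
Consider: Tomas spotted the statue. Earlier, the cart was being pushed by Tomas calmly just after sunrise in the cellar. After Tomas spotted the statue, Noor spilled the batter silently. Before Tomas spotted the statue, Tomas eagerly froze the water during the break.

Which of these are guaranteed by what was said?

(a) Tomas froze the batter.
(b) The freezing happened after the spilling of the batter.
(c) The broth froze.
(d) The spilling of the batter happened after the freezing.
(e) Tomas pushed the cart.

(d), (e)

(a) Not entailed — Tomas froze the water, not the batter; the batter belongs to the spilling event.
(b) Not entailed — the narrative places the freezing before the spilling, not after.
(c) Not entailed — the water is what froze, not the broth.
(d) Entailed — the narrative places the freezing before the spilling.
(e) Entailed — 'push' is an activity; 'was pushing' entails that some pushing happened, so 'pushed' holds.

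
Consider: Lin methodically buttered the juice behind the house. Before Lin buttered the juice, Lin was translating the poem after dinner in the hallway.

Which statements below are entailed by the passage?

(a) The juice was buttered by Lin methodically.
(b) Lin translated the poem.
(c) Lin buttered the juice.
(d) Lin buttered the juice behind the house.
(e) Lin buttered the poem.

(a), (c), (d)

(a) Entailed — the original entails any weakening of itself; this just drops 'behind the house'.
(b) Not entailed — 'was translating' is progressive on an accomplishment; it does not entail the completed 'translated'.
(c) Entailed — dropping 'methodically', 'behind the house' leaves a sub-description the original still satisfies.
(d) Entailed — the original entails any weakening of itself; this just drops 'methodically'.
(e) Not entailed — Lin buttered the juice, not the poem; the poem belongs to the translating event.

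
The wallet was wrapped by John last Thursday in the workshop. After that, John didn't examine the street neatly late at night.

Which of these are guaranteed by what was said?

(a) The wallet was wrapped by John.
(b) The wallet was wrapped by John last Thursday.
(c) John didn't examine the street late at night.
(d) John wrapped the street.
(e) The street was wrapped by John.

(a), (b)

(a) Entailed — the original entails any weakening of itself; this just drops 'in the workshop', 'last Thursday'.
(b) Entailed — dropping 'in the workshop' leaves a sub-description the original still satisfies.
(c) Not entailed — dropping 'neatly' under negation is not valid — the original leaves open that John examined the street some other way.
(d) Not entailed — John wrapped the wallet, not the street; the street belongs to the examining event.
(e) Not entailed — John wrapped the wallet, not the street; the street belongs to the examining event.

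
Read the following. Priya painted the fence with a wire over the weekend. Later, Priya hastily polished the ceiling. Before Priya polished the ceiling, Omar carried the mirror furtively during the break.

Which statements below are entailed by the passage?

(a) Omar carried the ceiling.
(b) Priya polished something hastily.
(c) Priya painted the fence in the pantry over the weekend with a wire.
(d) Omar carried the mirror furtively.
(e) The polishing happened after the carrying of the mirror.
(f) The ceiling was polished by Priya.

(a) Not entailed — Omar carried the mirror, not the ceiling; the ceiling belongs to the polishing event.
(b) Entailed — every conjunct here is already in the original polishing event.
(c) Not entailed — 'in the pantry' adds information not in the original event.
(d) Entailed — the original entails any weakening of itself; this just drops 'during the break'.
(e) Entailed — the narrative places the carrying before the polishing.
(f) Entailed — the original entails any weakening of itself; this just drops 'hastily'.

(b), (d), (e), (f)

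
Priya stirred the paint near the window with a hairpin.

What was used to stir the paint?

'with a hairpin' marks the instrument of the stirring event.

a hairpin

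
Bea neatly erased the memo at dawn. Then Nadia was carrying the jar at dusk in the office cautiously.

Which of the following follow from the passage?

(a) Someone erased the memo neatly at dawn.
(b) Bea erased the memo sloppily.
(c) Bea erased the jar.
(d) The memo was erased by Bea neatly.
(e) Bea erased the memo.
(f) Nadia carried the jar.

(a), (d), (e), (f)

(a) Entailed — the original entails any weakening of itself; this just generalizes the agent.
(b) Not entailed — 'sloppily' adds a manner not in (and inconsistent with) the original.
(c) Not entailed — Bea erased the memo, not the jar; the jar belongs to the carrying event.
(d) Entailed — the original entails any weakening of itself; this just drops 'at dawn'.
(e) Entailed — every conjunct here is already in the original erasing event.
(f) Entailed — 'carry' is an activity; 'was carrying' entails that some carrying happened, so 'carried' holds.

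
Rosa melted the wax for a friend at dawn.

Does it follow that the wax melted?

'Rosa melted the wax' is the causative; it entails the inchoative 'the wax melted'.

yes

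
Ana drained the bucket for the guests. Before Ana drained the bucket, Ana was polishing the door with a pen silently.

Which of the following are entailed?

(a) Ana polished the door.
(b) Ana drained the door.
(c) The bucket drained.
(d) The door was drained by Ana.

(a) Entailed — 'polish' is an activity; 'was polishing' entails that some polishing happened, so 'polished' holds.
(b) Not entailed — Ana drained the bucket, not the door; the door belongs to the polishing event.
(c) Entailed — 'Ana drained the bucket' is causative; it entails the inchoative 'the bucket drained'.
(d) Not entailed — Ana drained the bucket, not the door; the door belongs to the polishing event.

(a), (c)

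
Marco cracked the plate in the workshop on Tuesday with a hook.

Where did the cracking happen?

'in the workshop' marks the location of the cracking event.

in the workshop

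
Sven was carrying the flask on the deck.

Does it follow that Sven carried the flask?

'carry' is atelic; if Sven was carrying the flask, then Sven carried the flask (for some time).

yes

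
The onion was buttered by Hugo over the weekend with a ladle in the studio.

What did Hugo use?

a ladle

'with a ladle' marks the instrument of the buttering event.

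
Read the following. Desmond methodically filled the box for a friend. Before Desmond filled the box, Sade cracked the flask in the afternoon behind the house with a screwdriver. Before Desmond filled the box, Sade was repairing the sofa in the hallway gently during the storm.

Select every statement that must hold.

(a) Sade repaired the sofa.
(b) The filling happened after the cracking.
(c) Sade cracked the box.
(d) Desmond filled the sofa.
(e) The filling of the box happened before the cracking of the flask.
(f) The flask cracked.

(a) Not entailed — 'was repairing' is progressive on an accomplishment; it does not entail the completed 'repaired'.
(b) Entailed — the narrative places the cracking before the filling.
(c) Not entailed — Sade cracked the flask, not the box; the box belongs to the filling event.
(d) Not entailed — Desmond filled the box, not the sofa; the sofa belongs to the repairing event.
(e) Not entailed — the narrative places the cracking before the filling, not after.
(f) Entailed — 'Sade cracked the flask' is causative; it entails the inchoative 'the flask cracked'.

(b), (f)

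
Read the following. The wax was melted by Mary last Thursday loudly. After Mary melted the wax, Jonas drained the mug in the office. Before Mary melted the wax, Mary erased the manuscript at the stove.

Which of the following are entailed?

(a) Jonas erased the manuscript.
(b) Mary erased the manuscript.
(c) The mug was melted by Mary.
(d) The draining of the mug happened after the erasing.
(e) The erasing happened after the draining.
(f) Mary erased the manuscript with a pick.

(b), (d)

(a) Not entailed — the passage has Mary erasing the manuscript, not Jonas.
(b) Entailed — this follows by dropping conjuncts from the erasing event's description.
(c) Not entailed — Mary melted the wax, not the mug; the mug belongs to the draining event.
(d) Entailed — the narrative places the erasing before the draining.
(e) Not entailed — the narrative places the erasing before the draining, not after.
(f) Not entailed — 'with a pick' adds information not in the original event.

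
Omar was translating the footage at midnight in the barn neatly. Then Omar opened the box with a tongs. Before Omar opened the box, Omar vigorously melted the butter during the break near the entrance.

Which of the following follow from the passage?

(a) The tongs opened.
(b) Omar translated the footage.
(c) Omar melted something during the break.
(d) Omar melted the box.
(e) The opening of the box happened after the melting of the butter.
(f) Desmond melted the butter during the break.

(c), (e)

(a) Not entailed — the box is what opened, not the tongs.
(b) Not entailed — 'was translating' is progressive on an accomplishment; it does not entail the completed 'translated'.
(c) Entailed — dropping 'near the entrance', 'vigorously' and generalizing the patient leaves a sub-description the original still satisfies.
(d) Not entailed — Omar melted the butter, not the box; the box belongs to the opening event.
(e) Entailed — the narrative places the melting before the opening.
(f) Not entailed — the passage has Omar melting the butter, not Desmond.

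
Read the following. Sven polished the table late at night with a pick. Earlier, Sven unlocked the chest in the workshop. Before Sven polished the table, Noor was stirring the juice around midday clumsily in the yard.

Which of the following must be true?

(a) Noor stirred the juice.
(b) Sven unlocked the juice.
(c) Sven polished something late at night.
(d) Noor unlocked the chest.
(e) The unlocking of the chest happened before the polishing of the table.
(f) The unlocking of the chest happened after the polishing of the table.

(a) Entailed — 'stir' is an activity; 'was stirring' entails that some stirring happened, so 'stirred' holds.
(b) Not entailed — Sven unlocked the chest, not the juice; the juice belongs to the stirring event.
(c) Entailed — every conjunct here is already in the original polishing event.
(d) Not entailed — the passage has Sven unlocking the chest, not Noor.
(e) Entailed — the narrative places the unlocking before the polishing.
(f) Not entailed — the narrative places the unlocking before the polishing, not after.

(a), (c), (e)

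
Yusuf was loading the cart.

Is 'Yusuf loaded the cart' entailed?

'was loading' is progressive; for an accomplishment like 'load the cart', it doesn't entail completion.

no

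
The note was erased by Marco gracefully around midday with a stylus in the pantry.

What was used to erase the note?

'with a stylus' marks the instrument of the erasing event.

a stylus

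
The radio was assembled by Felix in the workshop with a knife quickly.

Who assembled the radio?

'Felix' marks the agent of the assembling event.

Felix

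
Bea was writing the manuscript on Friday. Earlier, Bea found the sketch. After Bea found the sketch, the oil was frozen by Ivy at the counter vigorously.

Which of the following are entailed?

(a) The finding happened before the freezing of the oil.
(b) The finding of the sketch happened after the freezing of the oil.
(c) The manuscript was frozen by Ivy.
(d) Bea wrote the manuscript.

(a) Entailed — the narrative places the finding before the freezing.
(b) Not entailed — the narrative places the finding before the freezing, not after.
(c) Not entailed — Ivy froze the oil, not the manuscript; the manuscript belongs to the writing event.
(d) Not entailed — 'was writing' is progressive on an accomplishment; it does not entail the completed 'wrote'.

(a)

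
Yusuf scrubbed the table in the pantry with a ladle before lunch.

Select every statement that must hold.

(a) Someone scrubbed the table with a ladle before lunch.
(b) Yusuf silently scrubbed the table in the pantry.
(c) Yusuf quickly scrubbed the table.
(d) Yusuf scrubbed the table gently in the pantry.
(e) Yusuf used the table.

(a) Entailed — this follows by dropping conjuncts from the scrubbing event's description.
(b) Not entailed — 'silently' adds information not in the original event.
(c) Not entailed — 'quickly' adds information not in the original event.
(d) Not entailed — 'gently' adds information not in the original event.
(e) Not entailed — the table is the patient, not an instrument — Yusuf used a ladle.

(a)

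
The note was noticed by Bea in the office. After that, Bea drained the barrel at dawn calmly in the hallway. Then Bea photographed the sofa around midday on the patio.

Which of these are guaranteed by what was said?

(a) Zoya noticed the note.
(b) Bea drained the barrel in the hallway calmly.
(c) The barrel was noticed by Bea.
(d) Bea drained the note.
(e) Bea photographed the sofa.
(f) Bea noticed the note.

(a) Not entailed — the passage has Bea noticing the note, not Zoya.
(b) Entailed — every conjunct here is already in the original draining event.
(c) Not entailed — Bea noticed the note, not the barrel; the barrel belongs to the draining event.
(d) Not entailed — Bea drained the barrel, not the note; the note belongs to the noticing event.
(e) Entailed — this follows by dropping conjuncts from the photographing event's description.
(f) Entailed — dropping 'in the office' leaves a sub-description the original still satisfies.

(b), (e), (f)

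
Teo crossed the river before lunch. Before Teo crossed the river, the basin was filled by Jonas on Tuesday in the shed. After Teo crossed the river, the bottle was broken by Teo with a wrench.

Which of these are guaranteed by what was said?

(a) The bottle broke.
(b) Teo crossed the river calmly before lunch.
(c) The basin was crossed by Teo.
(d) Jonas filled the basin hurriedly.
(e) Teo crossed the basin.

(a) Entailed — 'Teo broke the bottle' is causative; it entails the inchoative 'the bottle broke'.
(b) Not entailed — 'calmly' adds information not in the original event.
(c) Not entailed — Teo crossed the river, not the basin; the basin belongs to the filling event.
(d) Not entailed — 'hurriedly' adds information not in the original event.
(e) Not entailed — Teo crossed the river, not the basin; the basin belongs to the filling event.

(a)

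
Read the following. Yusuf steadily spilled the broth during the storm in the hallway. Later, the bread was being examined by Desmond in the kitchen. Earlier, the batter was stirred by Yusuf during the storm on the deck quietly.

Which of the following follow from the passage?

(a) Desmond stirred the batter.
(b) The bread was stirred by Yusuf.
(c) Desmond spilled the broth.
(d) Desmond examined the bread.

(d)

(a) Not entailed — the passage has Yusuf stirring the batter, not Desmond.
(b) Not entailed — Yusuf stirred the batter, not the bread; the bread belongs to the examining event.
(c) Not entailed — the passage has Yusuf spilling the broth, not Desmond.
(d) Entailed — 'examine' is an activity; 'was examining' entails that some examining happened, so 'examined' holds.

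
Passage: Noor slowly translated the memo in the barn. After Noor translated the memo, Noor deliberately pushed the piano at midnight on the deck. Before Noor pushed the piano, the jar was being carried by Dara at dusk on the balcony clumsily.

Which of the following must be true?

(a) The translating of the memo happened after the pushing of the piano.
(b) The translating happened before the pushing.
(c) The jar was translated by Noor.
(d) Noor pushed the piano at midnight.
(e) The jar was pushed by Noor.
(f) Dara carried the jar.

(a) Not entailed — the narrative places the translating before the pushing, not after.
(b) Entailed — the narrative places the translating before the pushing.
(c) Not entailed — Noor translated the memo, not the jar; the jar belongs to the carrying event.
(d) Entailed — this follows by dropping conjuncts from the pushing event's description.
(e) Not entailed — Noor pushed the piano, not the jar; the jar belongs to the carrying event.
(f) Entailed — 'carry' is an activity; 'was carrying' entails that some carrying happened, so 'carried' holds.

(b), (d), (f)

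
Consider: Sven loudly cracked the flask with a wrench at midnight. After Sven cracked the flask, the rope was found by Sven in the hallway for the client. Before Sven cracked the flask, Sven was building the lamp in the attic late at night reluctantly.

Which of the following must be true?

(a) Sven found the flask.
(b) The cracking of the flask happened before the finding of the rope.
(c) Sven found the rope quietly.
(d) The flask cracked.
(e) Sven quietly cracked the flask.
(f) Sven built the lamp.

(a) Not entailed — Sven found the rope, not the flask; the flask belongs to the cracking event.
(b) Entailed — the narrative places the cracking before the finding.
(c) Not entailed — 'quietly' adds information not in the original event.
(d) Entailed — 'Sven cracked the flask' is causative; it entails the inchoative 'the flask cracked'.
(e) Not entailed — 'quietly' adds a manner not in (and inconsistent with) the original.
(f) Not entailed — 'was building' is progressive on an accomplishment; it does not entail the completed 'built'.

(b), (d)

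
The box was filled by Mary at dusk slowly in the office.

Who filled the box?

Mary

'Mary' marks the agent of the filling event.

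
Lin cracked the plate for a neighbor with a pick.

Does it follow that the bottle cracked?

Nothing is said about any bottle; only the plate is affected.

no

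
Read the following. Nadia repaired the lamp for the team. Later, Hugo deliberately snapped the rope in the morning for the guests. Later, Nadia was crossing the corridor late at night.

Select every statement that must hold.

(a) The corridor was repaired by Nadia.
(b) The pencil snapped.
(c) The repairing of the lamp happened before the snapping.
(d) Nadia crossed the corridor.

(a) Not entailed — Nadia repaired the lamp, not the corridor; the corridor belongs to the crossing event.
(b) Not entailed — the rope is what snapped, not the pencil.
(c) Entailed — the narrative places the repairing before the snapping.
(d) Not entailed — 'was crossing' is progressive on an accomplishment; it does not entail the completed 'crossed'.

(c)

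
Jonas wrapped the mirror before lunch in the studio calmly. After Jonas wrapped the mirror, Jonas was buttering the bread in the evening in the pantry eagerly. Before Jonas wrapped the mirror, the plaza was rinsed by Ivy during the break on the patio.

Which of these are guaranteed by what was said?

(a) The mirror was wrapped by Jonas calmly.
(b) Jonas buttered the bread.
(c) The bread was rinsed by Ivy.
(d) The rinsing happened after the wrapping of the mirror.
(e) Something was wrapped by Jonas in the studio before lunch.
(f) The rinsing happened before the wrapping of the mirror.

(a), (e), (f)

(a) Entailed — dropping 'before lunch', 'in the studio' leaves a sub-description the original still satisfies.
(b) Not entailed — 'was buttering' is progressive on an accomplishment; it does not entail the completed 'buttered'.
(c) Not entailed — Ivy rinsed the plaza, not the bread; the bread belongs to the buttering event.
(d) Not entailed — the narrative places the rinsing before the wrapping, not after.
(e) Entailed — every conjunct here is already in the original wrapping event.
(f) Entailed — the narrative places the rinsing before the wrapping.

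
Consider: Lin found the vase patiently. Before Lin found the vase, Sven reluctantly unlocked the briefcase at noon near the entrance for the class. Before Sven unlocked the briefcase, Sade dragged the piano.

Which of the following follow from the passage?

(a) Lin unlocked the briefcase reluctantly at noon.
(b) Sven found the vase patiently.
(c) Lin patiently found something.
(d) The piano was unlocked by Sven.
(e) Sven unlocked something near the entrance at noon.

(c), (e)

(a) Not entailed — the passage has Sven unlocking the briefcase, not Lin.
(b) Not entailed — the passage has Lin finding the vase, not Sven.
(c) Entailed — the original entails any weakening of itself; this just generalizes the patient.
(d) Not entailed — Sven unlocked the briefcase, not the piano; the piano belongs to the dragging event.
(e) Entailed — the original entails any weakening of itself; this just drops 'reluctantly', 'for the class' and generalizes the patient.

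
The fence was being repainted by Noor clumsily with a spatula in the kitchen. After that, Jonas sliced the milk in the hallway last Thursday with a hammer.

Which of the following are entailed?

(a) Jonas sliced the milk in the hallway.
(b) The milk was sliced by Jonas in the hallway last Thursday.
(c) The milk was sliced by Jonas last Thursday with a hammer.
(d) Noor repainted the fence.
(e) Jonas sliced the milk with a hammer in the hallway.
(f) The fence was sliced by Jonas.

(a), (b), (c), (e)

(a) Entailed — dropping 'last Thursday', 'with a hammer' leaves a sub-description the original still satisfies.
(b) Entailed — every conjunct here is already in the original slicing event.
(c) Entailed — dropping 'in the hallway' leaves a sub-description the original still satisfies.
(d) Not entailed — 'was repainting' is progressive on an accomplishment; it does not entail the completed 'repainted'.
(e) Entailed — every conjunct here is already in the original slicing event.
(f) Not entailed — Jonas sliced the milk, not the fence; the fence belongs to the repainting event.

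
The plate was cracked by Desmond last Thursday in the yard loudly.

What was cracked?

'the plate' marks the patient of the cracking event.

the plate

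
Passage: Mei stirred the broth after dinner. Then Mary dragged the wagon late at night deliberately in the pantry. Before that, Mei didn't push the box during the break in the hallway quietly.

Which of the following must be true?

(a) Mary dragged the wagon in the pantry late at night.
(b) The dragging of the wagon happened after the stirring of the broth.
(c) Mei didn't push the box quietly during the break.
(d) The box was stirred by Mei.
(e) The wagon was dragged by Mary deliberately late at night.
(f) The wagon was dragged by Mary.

(a) Entailed — every conjunct here is already in the original dragging event.
(b) Entailed — the narrative places the stirring before the dragging.
(c) Not entailed — dropping 'in the hallway' under negation is not valid — the original leaves open that Mei pushed the box some other way.
(d) Not entailed — Mei stirred the broth, not the box; the box belongs to the pushing event.
(e) Entailed — every conjunct here is already in the original dragging event.
(f) Entailed — this follows by dropping conjuncts from the dragging event's description.

(a), (b), (e), (f)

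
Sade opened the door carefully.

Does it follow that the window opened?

Nothing is said about any window; only the door is affected.

no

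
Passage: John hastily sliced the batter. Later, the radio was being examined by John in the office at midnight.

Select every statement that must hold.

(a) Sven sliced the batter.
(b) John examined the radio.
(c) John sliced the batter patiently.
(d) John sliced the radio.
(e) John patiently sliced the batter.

(b)

(a) Not entailed — the passage has John slicing the batter, not Sven.
(b) Entailed — 'examine' is an activity; 'was examining' entails that some examining happened, so 'examined' holds.
(c) Not entailed — 'patiently' adds a manner not in (and inconsistent with) the original.
(d) Not entailed — John sliced the batter, not the radio; the radio belongs to the examining event.
(e) Not entailed — 'patiently' adds a manner not in (and inconsistent with) the original.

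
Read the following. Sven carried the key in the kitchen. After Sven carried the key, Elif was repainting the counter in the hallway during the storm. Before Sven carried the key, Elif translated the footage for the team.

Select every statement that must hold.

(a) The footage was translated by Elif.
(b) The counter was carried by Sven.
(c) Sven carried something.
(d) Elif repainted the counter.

(a), (c)

(a) Entailed — this follows by dropping conjuncts from the translating event's description.
(b) Not entailed — Sven carried the key, not the counter; the counter belongs to the repainting event.
(c) Entailed — dropping 'in the kitchen' and generalizing the patient leaves a sub-description the original still satisfies.
(d) Not entailed — 'was repainting' is progressive on an accomplishment; it does not entail the completed 'repainted'.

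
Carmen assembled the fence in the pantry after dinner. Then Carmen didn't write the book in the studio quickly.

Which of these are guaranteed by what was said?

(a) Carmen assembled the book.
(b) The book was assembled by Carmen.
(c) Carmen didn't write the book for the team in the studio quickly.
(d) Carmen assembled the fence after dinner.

(c), (d)

(a) Not entailed — Carmen assembled the fence, not the book; the book belongs to the writing event.
(b) Not entailed — Carmen assembled the fence, not the book; the book belongs to the writing event.
(c) Entailed — under negation, adding a further restriction is entailed: if no such writing event occurred, none occurred for the team either.
(d) Entailed — dropping 'in the pantry' leaves a sub-description the original still satisfies.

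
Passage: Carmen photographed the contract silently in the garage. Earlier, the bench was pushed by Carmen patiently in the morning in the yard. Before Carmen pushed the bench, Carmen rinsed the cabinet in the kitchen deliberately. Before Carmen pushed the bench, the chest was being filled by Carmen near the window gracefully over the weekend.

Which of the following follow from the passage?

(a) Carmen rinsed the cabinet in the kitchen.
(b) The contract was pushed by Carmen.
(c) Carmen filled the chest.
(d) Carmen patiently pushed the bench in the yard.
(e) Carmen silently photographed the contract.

(a) Entailed — the original entails any weakening of itself; this just drops 'deliberately'.
(b) Not entailed — Carmen pushed the bench, not the contract; the contract belongs to the photographing event.
(c) Not entailed — 'was filling' is progressive on an accomplishment; it does not entail the completed 'filled'.
(d) Entailed — the original entails any weakening of itself; this just drops 'in the morning'.
(e) Entailed — the original entails any weakening of itself; this just drops 'in the garage'.

(a), (d), (e)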